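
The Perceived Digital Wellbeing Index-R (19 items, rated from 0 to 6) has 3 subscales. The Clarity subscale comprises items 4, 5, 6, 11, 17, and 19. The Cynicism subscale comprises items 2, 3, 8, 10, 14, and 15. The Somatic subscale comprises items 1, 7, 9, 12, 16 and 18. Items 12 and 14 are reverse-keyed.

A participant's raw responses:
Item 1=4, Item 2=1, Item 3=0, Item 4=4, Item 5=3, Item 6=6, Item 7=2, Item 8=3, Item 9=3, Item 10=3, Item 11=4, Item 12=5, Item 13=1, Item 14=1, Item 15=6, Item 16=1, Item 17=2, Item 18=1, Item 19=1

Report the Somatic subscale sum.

12

Somatic items: 1, 7, 9, 12, 16, 18.
Of these, item 12 is reverse-keyed; reversed = (0+6) − raw = 6 − raw.
  item 1: 4
  item 7: 2
  item 9: 3
  item 12: 6 − 5 = 1
  item 16: 1
  item 18: 1
Sum = 4 + 2 + 3 + 1 + 1 + 1 = 12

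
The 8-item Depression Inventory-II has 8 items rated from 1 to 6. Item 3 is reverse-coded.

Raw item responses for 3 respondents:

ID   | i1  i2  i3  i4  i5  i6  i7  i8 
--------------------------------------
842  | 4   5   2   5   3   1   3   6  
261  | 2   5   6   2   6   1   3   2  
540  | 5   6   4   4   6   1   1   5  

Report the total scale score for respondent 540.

Respondent 540 raw: 5, 6, 4, 4, 6, 1, 1, 5.
Reverse-coded (on a 1–6 scale, reversed = 7 − raw):
  item 1: 5
  item 2: 6
  item 3: 7 − 4 = 3
  item 4: 4
  item 5: 6
  item 6: 1
  item 7: 1
  item 8: 5
Sum = 5 + 6 + 3 + 4 + 6 + 1 + 1 + 5 = 31

31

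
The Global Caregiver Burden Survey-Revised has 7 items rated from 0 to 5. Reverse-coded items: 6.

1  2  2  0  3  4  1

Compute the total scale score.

10

Raw sum = 13. Reverse-coded items: 6; their raw sum = 4.
Each reversal replaces raw with 5 − raw, changing the total by 5 − 2·raw per item.
Total = 13 + 1·5 − 2·4 = 13 + 5 − 8 = 10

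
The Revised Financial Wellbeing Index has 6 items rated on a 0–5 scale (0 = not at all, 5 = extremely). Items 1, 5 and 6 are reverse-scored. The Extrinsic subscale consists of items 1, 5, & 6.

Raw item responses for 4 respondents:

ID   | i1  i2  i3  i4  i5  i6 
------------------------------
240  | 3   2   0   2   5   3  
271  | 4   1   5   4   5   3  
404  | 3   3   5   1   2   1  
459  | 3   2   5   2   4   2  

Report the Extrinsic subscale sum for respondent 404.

Respondent 404 raw: 3, 3, 5, 1, 2, 1.
Extrinsic items: 1, 5, 6.
Reverse-coded (on a 0–5 scale, reversed = 5 − raw):
  item 1: 5 − 3 = 2
  item 5: 5 − 2 = 3
  item 6: 5 − 1 = 4
Sum = 2 + 3 + 4 = 9

9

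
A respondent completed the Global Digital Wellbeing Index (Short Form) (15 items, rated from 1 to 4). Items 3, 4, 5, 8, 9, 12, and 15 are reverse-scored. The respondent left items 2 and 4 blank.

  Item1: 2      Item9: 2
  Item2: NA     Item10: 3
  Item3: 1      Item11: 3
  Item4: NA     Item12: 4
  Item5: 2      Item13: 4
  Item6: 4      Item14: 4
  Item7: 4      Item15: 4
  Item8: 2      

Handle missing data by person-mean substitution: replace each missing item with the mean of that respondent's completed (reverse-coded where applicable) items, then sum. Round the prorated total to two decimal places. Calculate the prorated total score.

Reverse-coded (reversed = (1+4) − raw = 5 − raw):
  item 3: 5 − 1 = 4
  item 5: 5 − 2 = 3
  item 8: 5 − 2 = 3
  item 9: 5 − 2 = 3
  item 12: 5 − 4 = 1
  item 15: 5 − 4 = 1
Completed scored items (13 of 15): 2, 4, 3, 4, 4, 3, 3, 3, 3, 1, 4, 4, 1; sum = 39.
Person mean = 39 / 13 ≈ 3.0000
Prorated total = (39 / 13) × 15 = 45.00 (to 2 dp)

45.00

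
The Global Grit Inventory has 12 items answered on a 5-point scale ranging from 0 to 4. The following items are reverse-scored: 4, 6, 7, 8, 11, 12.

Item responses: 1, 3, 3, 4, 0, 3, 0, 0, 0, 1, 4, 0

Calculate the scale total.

Raw sum = 19. Reverse-scored items: 4, 6, 7, 8, 11, 12; their raw sum = 11.
Each reversal replaces raw with 4 − raw, changing the total by 4 − 2·raw per item.
Total = 19 + 6·4 − 2·11 = 19 + 24 − 22 = 21

21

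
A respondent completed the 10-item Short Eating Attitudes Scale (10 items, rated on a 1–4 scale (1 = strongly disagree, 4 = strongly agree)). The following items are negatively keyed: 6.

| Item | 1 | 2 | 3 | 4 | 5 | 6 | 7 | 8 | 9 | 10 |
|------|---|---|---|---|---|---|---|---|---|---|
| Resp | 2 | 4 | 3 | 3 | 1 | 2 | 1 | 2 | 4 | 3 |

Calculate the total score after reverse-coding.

Apply reverse scoring (reversed = (1+4) − raw = 5 − raw):
  item 6: 5 − 2 = 3
Scored items: 2, 4, 3, 3, 1, 3, 1, 2, 4, 3
Total = 2 + 4 + 3 + 3 + 1 + 3 + 1 + 2 + 4 + 3 = 26

26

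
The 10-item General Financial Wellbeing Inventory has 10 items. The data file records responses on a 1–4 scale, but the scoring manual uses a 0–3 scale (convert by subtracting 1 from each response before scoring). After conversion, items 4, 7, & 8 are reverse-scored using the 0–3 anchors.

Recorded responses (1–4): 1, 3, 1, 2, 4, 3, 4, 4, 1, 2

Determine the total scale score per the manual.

10

Convert to 0–3: 0, 2, 0, 1, 3, 2, 3, 3, 0, 1
Reverse-coded (reverse-coded value = 3 − response):
  item 4: 3 − 1 = 2
  item 7: 3 − 3 = 0
  item 8: 3 − 3 = 0
Scored: 0, 2, 0, 2, 3, 2, 0, 0, 0, 1
Total = 10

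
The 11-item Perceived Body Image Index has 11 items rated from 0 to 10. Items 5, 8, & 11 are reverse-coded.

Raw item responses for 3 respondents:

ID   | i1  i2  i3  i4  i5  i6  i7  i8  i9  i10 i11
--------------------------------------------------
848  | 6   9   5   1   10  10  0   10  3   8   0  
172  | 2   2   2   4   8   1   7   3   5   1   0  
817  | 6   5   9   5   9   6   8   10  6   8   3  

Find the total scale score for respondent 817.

Respondent 817 raw: 6, 5, 9, 5, 9, 6, 8, 10, 6, 8, 3.
Reverse-coded (reverse-coded value = 10 − response):
  item 1: 6
  item 2: 5
  item 3: 9
  item 4: 5
  item 5: 10 − 9 = 1
  item 6: 6
  item 7: 8
  item 8: 10 − 10 = 0
  item 9: 6
  item 10: 8
  item 11: 10 − 3 = 7
Sum = 6 + 5 + 9 + 5 + 1 + 6 + 8 + 0 + 6 + 8 + 7 = 61

61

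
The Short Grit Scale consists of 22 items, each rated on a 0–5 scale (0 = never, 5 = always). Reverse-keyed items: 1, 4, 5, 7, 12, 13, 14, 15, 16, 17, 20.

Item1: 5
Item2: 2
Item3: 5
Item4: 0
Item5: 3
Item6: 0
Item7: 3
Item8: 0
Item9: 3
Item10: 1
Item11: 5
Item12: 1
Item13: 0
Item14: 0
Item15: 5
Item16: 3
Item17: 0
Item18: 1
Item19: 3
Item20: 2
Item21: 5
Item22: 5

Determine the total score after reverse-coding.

Raw sum = 52. Reverse-keyed items: 1, 4, 5, 7, 12, 13, 14, 15, 16, 17, 20; their raw sum = 22.
Each reversal replaces raw with 5 − raw, changing the total by 5 − 2·raw per item.
Total = 52 + 11·5 − 2·22 = 52 + 55 − 44 = 63

63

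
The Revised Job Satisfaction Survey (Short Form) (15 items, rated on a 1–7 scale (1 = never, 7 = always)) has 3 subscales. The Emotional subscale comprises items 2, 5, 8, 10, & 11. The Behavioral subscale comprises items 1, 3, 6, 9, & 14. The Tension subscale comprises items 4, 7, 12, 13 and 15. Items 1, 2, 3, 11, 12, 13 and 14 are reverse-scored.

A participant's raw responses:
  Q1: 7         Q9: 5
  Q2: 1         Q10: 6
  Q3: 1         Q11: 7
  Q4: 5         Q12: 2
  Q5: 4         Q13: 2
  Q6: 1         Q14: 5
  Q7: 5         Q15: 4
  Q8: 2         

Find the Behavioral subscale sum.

17

Behavioral items: 1, 3, 6, 9, 14.
Of these, items 1, 3, & 14 are reverse-scored; reversed = (1+7) − raw = 8 − raw.
  item 1: 8 − 7 = 1
  item 3: 8 − 1 = 7
  item 6: 1
  item 9: 5
  item 14: 8 − 5 = 3
Sum = 1 + 7 + 1 + 5 + 3 = 17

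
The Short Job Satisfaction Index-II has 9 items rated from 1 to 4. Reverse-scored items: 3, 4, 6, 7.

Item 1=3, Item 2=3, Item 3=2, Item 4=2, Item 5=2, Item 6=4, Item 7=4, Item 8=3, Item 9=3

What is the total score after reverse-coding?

22

Reversing items 3, 4, 6, & 7 with 5 − raw:
Total = 3 + 3 + (5−2) + (5−2) + 2 + (5−4) + (5−4) + 3 + 3
      = 3 + 3 + 3 + 3 + 2 + 1 + 1 + 3 + 3 = 22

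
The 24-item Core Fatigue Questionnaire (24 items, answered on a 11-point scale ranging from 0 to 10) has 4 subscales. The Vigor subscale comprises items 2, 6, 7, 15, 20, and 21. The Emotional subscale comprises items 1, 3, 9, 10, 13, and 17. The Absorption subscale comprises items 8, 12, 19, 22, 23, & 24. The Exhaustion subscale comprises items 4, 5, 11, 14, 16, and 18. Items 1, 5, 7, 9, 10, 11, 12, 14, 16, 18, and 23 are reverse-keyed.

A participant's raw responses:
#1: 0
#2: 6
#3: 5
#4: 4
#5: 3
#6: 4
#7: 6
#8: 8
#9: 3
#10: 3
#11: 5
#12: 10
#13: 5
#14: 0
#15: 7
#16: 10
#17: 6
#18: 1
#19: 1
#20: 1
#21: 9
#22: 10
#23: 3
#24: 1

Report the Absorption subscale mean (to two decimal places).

4.50

Absorption items: 8, 12, 19, 22, 23, 24.
Of these, items 12 & 23 are reverse-keyed; on a 0–10 scale, reversed = 10 − raw.
  item 8: 8
  item 12: 10 − 10 = 0
  item 19: 1
  item 22: 10
  item 23: 10 − 3 = 7
  item 24: 1
Sum = 8 + 0 + 1 + 10 + 7 + 1 = 27
Mean = 27 / 6 = 4.50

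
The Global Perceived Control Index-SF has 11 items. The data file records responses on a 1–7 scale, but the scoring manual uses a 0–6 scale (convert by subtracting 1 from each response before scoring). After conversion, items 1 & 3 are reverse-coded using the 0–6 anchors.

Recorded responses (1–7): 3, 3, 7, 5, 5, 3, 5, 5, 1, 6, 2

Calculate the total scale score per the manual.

30

Convert to 0–6: 2, 2, 6, 4, 4, 2, 4, 4, 0, 5, 1
Reverse-coded (reverse-coded value = 6 − response):
  item 1: 6 − 2 = 4
  item 3: 6 − 6 = 0
Scored: 4, 2, 0, 4, 4, 2, 4, 4, 0, 5, 1
Total = 30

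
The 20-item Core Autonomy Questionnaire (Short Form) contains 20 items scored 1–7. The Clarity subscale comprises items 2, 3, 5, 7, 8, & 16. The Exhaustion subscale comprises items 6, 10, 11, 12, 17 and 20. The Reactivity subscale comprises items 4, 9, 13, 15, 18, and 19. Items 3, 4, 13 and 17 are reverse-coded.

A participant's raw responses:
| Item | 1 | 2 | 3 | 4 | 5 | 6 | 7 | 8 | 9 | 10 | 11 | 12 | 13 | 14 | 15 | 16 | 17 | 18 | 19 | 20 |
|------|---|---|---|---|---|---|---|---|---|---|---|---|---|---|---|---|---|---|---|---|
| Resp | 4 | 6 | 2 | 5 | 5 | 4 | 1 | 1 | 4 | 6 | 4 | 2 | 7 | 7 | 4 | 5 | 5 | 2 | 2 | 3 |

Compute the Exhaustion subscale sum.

Exhaustion items: 6, 10, 11, 12, 17, 20.
Of these, item 17 is reverse-coded; reverse-coded value = 8 − response.
  item 6: 4
  item 10: 6
  item 11: 4
  item 12: 2
  item 17: 8 − 5 = 3
  item 20: 3
Sum = 4 + 6 + 4 + 2 + 3 + 3 = 22

22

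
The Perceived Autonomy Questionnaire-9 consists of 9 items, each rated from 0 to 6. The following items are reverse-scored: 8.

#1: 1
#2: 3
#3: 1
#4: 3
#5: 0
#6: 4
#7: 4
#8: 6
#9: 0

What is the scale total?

16

Raw sum = 22. Reverse-scored items: 8; their raw sum = 6.
Each reversal replaces raw with 6 − raw, changing the total by 6 − 2·raw per item.
Total = 22 + 1·6 − 2·6 = 22 + 6 − 12 = 16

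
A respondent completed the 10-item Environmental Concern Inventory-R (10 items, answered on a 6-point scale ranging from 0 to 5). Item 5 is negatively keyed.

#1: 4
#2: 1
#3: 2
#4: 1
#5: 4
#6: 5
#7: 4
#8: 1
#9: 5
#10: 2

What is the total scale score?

26

Apply reverse scoring (on a 0–5 scale, reversed = 5 − raw):
  item 5: 5 − 4 = 1
After reverse-coding: 4, 1, 2, 1, 1, 5, 4, 1, 5, 2
Total = 4 + 1 + 2 + 1 + 1 + 5 + 4 + 1 + 5 + 2 = 26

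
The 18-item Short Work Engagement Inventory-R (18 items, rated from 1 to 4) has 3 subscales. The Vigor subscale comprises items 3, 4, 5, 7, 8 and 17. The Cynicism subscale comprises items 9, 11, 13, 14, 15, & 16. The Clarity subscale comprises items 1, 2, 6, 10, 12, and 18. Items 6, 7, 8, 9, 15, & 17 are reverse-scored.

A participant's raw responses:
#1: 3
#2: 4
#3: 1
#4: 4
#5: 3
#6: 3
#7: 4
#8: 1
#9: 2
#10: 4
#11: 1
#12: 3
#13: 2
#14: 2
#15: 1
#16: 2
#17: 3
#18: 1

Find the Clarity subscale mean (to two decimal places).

2.83

Clarity items: 1, 2, 6, 10, 12, 18.
Of these, item 6 is reverse-scored; on a 1–4 scale, reversed = 5 − raw.
  item 1: 3
  item 2: 4
  item 6: 5 − 3 = 2
  item 10: 4
  item 12: 3
  item 18: 1
Sum = 3 + 4 + 2 + 4 + 3 + 1 = 17
Mean = 17 / 6 = 2.83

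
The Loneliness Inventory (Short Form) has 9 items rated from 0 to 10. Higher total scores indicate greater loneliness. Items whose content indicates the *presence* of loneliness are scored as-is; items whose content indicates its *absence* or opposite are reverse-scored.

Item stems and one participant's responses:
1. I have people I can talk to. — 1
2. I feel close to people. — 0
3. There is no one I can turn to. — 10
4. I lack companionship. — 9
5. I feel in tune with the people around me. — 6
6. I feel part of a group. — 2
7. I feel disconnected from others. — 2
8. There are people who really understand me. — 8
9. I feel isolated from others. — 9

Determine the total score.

63

Items 1, 2, 5, 6, 8 describe the absence/opposite of loneliness → reverse-score.
on a 0–10 scale, reversed = 10 − raw.
  item 1: 10 − 1 = 9
  item 2: 10 − 0 = 10
  item 3: 10
  item 4: 9
  item 5: 10 − 6 = 4
  item 6: 10 − 2 = 8
  item 7: 2
  item 8: 10 − 8 = 2
  item 9: 9
Total = 9 + 10 + 10 + 9 + 4 + 8 + 2 + 2 + 9 = 63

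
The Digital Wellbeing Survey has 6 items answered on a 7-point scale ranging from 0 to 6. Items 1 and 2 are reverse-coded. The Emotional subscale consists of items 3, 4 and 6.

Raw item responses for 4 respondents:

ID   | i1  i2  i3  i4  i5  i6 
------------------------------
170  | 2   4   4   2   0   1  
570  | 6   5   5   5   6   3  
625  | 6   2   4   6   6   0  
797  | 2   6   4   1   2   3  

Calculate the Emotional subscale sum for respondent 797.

8

Respondent 797 raw: 2, 6, 4, 1, 2, 3.
Emotional items: 3, 4, 6.
Reverse-coded (reverse-coded value = 6 − response):
  item 3: 4
  item 4: 1
  item 6: 3
Sum = 4 + 1 + 3 = 8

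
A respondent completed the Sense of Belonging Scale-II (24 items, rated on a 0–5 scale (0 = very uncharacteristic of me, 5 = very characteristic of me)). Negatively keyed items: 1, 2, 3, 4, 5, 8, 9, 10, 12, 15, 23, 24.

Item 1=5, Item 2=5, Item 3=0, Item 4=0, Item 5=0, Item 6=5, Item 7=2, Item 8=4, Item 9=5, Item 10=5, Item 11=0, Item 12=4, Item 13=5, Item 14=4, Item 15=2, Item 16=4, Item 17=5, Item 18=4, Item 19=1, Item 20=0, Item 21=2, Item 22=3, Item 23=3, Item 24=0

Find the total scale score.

Reversing items 1, 2, 3, 4, 5, 8, 9, 10, 12, 15, 23, & 24 with 5 − raw:
Total = (5−5) + (5−5) + (5−0) + (5−0) + (5−0) + 5 + 2 + (5−4) + (5−5) + (5−5) + 0 + (5−4) + 5 + 4 + (5−2) + 4 + 5 + 4 + 1 + 0 + 2 + 3 + (5−3) + (5−0)
      = 0 + 0 + 5 + 5 + 5 + 5 + 2 + 1 + 0 + 0 + 0 + 1 + 5 + 4 + 3 + 4 + 5 + 4 + 1 + 0 + 2 + 3 + 2 + 5 = 62

62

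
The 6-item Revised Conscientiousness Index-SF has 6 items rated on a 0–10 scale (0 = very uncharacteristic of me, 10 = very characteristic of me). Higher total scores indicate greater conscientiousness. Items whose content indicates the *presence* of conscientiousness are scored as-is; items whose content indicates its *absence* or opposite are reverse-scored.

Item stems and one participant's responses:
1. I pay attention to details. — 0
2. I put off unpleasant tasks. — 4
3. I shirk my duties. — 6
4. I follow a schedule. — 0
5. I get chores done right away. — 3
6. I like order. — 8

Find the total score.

21

Items 2, 3 describe the absence/opposite of conscientiousness → reverse-score.
on a 0–10 scale, reversed = 10 − raw.
  item 1: 0
  item 2: 10 − 4 = 6
  item 3: 10 − 6 = 4
  item 4: 0
  item 5: 3
  item 6: 8
Total = 0 + 6 + 4 + 0 + 3 + 8 = 21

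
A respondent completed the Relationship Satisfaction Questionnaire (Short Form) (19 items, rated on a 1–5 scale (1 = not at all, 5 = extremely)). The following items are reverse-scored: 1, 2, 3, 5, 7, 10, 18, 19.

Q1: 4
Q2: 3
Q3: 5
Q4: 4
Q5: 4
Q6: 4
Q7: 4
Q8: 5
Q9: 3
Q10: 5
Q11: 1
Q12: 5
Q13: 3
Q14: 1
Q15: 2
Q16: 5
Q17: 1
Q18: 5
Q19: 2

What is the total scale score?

Reverse-scored items use 6 − raw:
  item 1: 6 − 4 = 2
  item 2: 6 − 3 = 3
  item 3: 6 − 5 = 1
  item 5: 6 − 4 = 2
  item 7: 6 − 4 = 2
  item 10: 6 − 5 = 1
  item 18: 6 − 5 = 1
  item 19: 6 − 2 = 4
Scored responses: 2, 3, 1, 4, 2, 4, 2, 5, 3, 1, 1, 5, 3, 1, 2, 5, 1, 1, 4
Total = 2 + 3 + 1 + 4 + 2 + 4 + 2 + 5 + 3 + 1 + 1 + 5 + 3 + 1 + 2 + 5 + 1 + 1 + 4 = 50

50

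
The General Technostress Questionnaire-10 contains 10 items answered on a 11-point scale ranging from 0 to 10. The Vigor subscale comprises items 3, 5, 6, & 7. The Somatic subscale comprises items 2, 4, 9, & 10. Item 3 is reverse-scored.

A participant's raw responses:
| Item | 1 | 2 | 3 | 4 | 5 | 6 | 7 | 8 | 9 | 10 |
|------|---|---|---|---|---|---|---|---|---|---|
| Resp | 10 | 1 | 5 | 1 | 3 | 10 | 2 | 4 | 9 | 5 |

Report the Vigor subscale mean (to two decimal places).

5.00

Vigor items: 3, 5, 6, 7.
Of these, item 3 is reverse-scored; reverse-coded value = 10 − response.
  item 3: 10 − 5 = 5
  item 5: 3
  item 6: 10
  item 7: 2
Sum = 5 + 3 + 10 + 2 = 20
Mean = 20 / 4 = 5.00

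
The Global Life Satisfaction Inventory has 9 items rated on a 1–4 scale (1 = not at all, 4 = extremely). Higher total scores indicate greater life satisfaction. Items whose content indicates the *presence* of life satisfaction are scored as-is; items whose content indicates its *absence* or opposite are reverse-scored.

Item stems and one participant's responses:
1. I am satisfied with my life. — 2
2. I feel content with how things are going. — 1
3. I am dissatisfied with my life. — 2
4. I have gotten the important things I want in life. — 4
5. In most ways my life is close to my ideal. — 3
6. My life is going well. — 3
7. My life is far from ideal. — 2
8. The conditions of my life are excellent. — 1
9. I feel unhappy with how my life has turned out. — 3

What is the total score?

Items 3, 7, 9 describe the absence/opposite of life satisfaction → reverse-score.
reverse-coded value = 5 − response.
  item 1: 2
  item 2: 1
  item 3: 5 − 2 = 3
  item 4: 4
  item 5: 3
  item 6: 3
  item 7: 5 − 2 = 3
  item 8: 1
  item 9: 5 − 3 = 2
Total = 2 + 1 + 3 + 4 + 3 + 3 + 3 + 1 + 2 = 22

22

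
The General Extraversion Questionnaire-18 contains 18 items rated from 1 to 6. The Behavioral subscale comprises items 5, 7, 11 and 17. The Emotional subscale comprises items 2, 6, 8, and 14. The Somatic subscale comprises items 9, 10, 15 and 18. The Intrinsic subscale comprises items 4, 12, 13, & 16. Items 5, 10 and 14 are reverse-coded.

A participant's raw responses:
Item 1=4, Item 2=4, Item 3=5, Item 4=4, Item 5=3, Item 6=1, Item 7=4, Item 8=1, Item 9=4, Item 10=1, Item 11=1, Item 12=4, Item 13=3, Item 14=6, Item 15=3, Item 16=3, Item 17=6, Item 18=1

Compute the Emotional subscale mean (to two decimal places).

1.75

Emotional items: 2, 6, 8, 14.
Of these, item 14 is reverse-coded; on a 1–6 scale, reversed = 7 − raw.
  item 2: 4
  item 6: 1
  item 8: 1
  item 14: 7 − 6 = 1
Sum = 4 + 1 + 1 + 1 = 7
Mean = 7 / 4 = 1.75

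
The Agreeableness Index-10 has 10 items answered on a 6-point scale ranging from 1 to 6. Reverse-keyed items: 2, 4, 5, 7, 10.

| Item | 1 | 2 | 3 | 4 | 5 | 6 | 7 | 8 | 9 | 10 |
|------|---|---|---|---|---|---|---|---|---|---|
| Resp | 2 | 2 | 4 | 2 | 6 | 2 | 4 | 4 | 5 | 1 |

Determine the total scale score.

Raw sum = 32. Reverse-keyed items: 2, 4, 5, 7, 10; their raw sum = 15.
Each reversal replaces raw with 7 − raw, changing the total by 7 − 2·raw per item.
Total = 32 + 5·7 − 2·15 = 32 + 35 − 30 = 37

37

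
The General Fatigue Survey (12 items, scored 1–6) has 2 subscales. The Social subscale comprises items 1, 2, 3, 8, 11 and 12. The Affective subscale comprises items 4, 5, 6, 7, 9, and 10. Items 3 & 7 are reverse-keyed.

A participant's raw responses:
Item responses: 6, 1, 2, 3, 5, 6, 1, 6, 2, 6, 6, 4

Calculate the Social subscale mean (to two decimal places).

4.67

Social items: 1, 2, 3, 8, 11, 12.
Of these, item 3 is reverse-keyed; reversed = (1+6) − raw = 7 − raw.
  item 1: 6
  item 2: 1
  item 3: 7 − 2 = 5
  item 8: 6
  item 11: 6
  item 12: 4
Sum = 6 + 1 + 5 + 6 + 6 + 4 = 28
Mean = 28 / 6 = 4.67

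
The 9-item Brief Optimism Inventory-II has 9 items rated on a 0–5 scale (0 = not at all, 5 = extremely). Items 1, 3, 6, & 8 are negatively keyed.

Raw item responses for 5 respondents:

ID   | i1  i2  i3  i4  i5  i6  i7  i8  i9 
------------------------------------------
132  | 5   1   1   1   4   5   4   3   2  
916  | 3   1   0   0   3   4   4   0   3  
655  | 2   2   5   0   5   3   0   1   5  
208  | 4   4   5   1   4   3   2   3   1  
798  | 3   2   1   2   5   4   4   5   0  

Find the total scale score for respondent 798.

Respondent 798 raw: 3, 2, 1, 2, 5, 4, 4, 5, 0.
Reverse-coded (on a 0–5 scale, reversed = 5 − raw):
  item 1: 5 − 3 = 2
  item 2: 2
  item 3: 5 − 1 = 4
  item 4: 2
  item 5: 5
  item 6: 5 − 4 = 1
  item 7: 4
  item 8: 5 − 5 = 0
  item 9: 0
Sum = 2 + 2 + 4 + 2 + 5 + 1 + 4 + 0 + 0 = 20

20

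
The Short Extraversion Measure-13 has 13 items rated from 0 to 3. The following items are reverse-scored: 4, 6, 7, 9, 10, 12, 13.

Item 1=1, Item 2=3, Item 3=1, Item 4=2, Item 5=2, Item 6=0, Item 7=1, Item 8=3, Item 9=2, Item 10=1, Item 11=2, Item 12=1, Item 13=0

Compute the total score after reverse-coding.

Raw sum = 19. Reverse-scored items: 4, 6, 7, 9, 10, 12, 13; their raw sum = 7.
Each reversal replaces raw with 3 − raw, changing the total by 3 − 2·raw per item.
Total = 19 + 7·3 − 2·7 = 19 + 21 − 14 = 26

26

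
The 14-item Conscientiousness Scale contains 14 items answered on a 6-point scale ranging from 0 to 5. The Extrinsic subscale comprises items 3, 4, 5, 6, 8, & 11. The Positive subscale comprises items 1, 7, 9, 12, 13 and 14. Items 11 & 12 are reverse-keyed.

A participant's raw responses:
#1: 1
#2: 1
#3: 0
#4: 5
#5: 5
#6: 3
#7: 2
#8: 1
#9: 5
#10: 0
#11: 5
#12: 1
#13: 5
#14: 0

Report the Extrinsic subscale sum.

Extrinsic items: 3, 4, 5, 6, 8, 11.
Of these, item 11 is reverse-keyed; reverse-coded value = 5 − response.
  item 3: 0
  item 4: 5
  item 5: 5
  item 6: 3
  item 8: 1
  item 11: 5 − 5 = 0
Sum = 0 + 5 + 5 + 3 + 1 + 0 = 14

14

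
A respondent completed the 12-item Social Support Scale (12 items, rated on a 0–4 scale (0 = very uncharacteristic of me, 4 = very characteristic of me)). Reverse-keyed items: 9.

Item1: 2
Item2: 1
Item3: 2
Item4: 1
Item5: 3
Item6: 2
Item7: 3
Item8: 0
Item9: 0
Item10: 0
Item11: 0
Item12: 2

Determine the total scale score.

Reverse-coded items (reversed = (0+4) − raw = 4 − raw):
  item 9: 4 − 0 = 4
After reverse-coding: 2, 1, 2, 1, 3, 2, 3, 0, 4, 0, 0, 2
Total = 2 + 1 + 2 + 1 + 3 + 2 + 3 + 0 + 4 + 0 + 0 + 2 = 20

20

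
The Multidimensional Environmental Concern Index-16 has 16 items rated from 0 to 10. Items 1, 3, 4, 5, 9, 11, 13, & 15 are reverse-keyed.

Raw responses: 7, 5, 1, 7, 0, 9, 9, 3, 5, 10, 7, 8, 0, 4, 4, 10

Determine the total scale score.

107

Reverse-keyed items use 10 − raw:
  item 1: 10 − 7 = 3
  item 3: 10 − 1 = 9
  item 4: 10 − 7 = 3
  item 5: 10 − 0 = 10
  item 9: 10 − 5 = 5
  item 11: 10 − 7 = 3
  item 13: 10 − 0 = 10
  item 15: 10 − 4 = 6
Scored responses: 3, 5, 9, 3, 10, 9, 9, 3, 5, 10, 3, 8, 10, 4, 6, 10
Total = 3 + 5 + 9 + 3 + 10 + 9 + 9 + 3 + 5 + 10 + 3 + 8 + 10 + 4 + 6 + 10 = 107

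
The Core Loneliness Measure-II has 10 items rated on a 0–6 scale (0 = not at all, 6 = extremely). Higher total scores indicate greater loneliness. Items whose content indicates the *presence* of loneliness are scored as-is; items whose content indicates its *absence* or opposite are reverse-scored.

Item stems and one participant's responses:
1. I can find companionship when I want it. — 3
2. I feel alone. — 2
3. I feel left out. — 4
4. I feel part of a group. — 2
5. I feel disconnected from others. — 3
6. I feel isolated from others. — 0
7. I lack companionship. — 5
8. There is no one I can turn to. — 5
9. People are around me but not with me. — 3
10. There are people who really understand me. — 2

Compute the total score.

Items 1, 4, 10 describe the absence/opposite of loneliness → reverse-score.
reverse-coded value = 6 − response.
  item 1: 6 − 3 = 3
  item 2: 2
  item 3: 4
  item 4: 6 − 2 = 4
  item 5: 3
  item 6: 0
  item 7: 5
  item 8: 5
  item 9: 3
  item 10: 6 − 2 = 4
Total = 3 + 2 + 4 + 4 + 3 + 0 + 5 + 5 + 3 + 4 = 33

33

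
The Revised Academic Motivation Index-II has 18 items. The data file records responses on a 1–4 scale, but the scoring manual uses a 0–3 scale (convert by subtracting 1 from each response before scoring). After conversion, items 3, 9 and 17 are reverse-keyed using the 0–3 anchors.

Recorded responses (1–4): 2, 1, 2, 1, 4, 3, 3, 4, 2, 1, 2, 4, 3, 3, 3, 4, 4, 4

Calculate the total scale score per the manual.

Convert to 0–3: 1, 0, 1, 0, 3, 2, 2, 3, 1, 0, 1, 3, 2, 2, 2, 3, 3, 3
Reverse-coded (on a 0–3 scale, reversed = 3 − raw):
  item 3: 3 − 1 = 2
  item 9: 3 − 1 = 2
  item 17: 3 − 3 = 0
Scored: 1, 0, 2, 0, 3, 2, 2, 3, 2, 0, 1, 3, 2, 2, 2, 3, 0, 3
Total = 31

31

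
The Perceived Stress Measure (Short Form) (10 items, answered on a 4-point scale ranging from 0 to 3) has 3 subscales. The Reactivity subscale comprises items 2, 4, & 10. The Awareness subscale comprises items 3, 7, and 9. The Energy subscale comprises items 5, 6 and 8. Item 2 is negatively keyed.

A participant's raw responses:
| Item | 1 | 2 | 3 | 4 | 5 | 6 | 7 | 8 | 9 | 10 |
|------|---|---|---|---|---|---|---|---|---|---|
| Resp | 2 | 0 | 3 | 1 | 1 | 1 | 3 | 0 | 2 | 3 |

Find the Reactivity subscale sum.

7

Reactivity items: 2, 4, 10.
Of these, item 2 is negatively keyed; on a 0–3 scale, reversed = 3 − raw.
  item 2: 3 − 0 = 3
  item 4: 1
  item 10: 3
Sum = 3 + 1 + 3 = 7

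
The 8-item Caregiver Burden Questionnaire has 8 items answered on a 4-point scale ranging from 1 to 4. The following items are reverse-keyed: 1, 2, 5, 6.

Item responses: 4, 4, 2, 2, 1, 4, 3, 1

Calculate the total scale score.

15

Reverse-keyed items use 5 − raw:
  item 1: 5 − 4 = 1
  item 2: 5 − 4 = 1
  item 5: 5 − 1 = 4
  item 6: 5 − 4 = 1
Scored responses: 1, 1, 2, 2, 4, 1, 3, 1
Total = 1 + 1 + 2 + 2 + 4 + 1 + 3 + 1 = 15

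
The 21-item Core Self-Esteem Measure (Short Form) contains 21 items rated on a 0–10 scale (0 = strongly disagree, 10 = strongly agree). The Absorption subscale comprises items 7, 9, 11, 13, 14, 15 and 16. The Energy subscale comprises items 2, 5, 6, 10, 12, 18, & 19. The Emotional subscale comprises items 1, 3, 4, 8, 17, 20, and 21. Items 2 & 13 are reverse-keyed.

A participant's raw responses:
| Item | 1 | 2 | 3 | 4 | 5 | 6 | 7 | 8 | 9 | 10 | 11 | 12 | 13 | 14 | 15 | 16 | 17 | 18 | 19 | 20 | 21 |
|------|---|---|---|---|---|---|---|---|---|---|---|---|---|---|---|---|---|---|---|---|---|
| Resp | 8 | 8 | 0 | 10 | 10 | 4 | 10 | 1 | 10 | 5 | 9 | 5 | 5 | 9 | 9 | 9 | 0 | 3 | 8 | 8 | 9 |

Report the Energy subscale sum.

Energy items: 2, 5, 6, 10, 12, 18, 19.
Of these, item 2 is reverse-keyed; reversed = (0+10) − raw = 10 − raw.
  item 2: 10 − 8 = 2
  item 5: 10
  item 6: 4
  item 10: 5
  item 12: 5
  item 18: 3
  item 19: 8
Sum = 2 + 10 + 4 + 5 + 5 + 3 + 8 = 37

37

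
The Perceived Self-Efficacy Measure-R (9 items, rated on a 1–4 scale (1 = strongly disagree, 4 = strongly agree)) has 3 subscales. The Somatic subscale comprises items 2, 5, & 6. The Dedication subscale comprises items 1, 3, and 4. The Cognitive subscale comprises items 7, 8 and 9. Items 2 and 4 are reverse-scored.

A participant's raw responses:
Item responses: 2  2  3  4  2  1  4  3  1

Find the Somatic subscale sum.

Somatic items: 2, 5, 6.
Of these, item 2 is reverse-scored; reverse-coded value = 5 − response.
  item 2: 5 − 2 = 3
  item 5: 2
  item 6: 1
Sum = 3 + 2 + 1 = 6

6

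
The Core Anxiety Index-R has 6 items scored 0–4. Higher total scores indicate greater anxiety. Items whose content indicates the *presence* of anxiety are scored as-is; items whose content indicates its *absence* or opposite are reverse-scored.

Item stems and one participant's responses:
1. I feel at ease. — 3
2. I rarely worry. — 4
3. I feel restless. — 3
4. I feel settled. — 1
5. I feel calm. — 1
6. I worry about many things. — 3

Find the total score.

Items 1, 2, 4, 5 describe the absence/opposite of anxiety → reverse-score.
on a 0–4 scale, reversed = 4 − raw.
  item 1: 4 − 3 = 1
  item 2: 4 − 4 = 0
  item 3: 3
  item 4: 4 − 1 = 3
  item 5: 4 − 1 = 3
  item 6: 3
Total = 1 + 0 + 3 + 3 + 3 + 3 = 13

13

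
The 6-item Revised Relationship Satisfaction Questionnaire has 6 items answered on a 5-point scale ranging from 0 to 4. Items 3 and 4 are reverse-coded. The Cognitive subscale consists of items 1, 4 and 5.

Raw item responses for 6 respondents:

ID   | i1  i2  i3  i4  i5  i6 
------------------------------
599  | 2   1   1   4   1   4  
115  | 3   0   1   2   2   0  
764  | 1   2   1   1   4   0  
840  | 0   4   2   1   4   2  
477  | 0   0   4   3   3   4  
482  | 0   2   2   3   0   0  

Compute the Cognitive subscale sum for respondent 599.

Respondent 599 raw: 2, 1, 1, 4, 1, 4.
Cognitive items: 1, 4, 5.
Reverse-coded (reverse-coded value = 4 − response):
  item 1: 2
  item 4: 4 − 4 = 0
  item 5: 1
Sum = 2 + 0 + 1 = 3

3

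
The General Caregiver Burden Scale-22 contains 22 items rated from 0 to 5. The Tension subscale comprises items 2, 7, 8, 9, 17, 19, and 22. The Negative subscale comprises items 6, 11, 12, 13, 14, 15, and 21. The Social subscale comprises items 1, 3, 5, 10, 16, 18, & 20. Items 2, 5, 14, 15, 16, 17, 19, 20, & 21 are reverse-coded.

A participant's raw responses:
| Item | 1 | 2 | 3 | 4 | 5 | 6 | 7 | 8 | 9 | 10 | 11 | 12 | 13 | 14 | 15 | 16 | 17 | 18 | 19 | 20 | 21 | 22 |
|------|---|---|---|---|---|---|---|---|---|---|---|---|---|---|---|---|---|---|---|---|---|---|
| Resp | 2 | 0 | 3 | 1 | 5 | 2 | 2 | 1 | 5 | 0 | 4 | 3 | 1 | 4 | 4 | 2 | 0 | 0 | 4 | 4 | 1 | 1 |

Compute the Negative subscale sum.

Negative items: 6, 11, 12, 13, 14, 15, 21.
Of these, items 14, 15 and 21 are reverse-coded; on a 0–5 scale, reversed = 5 − raw.
  item 6: 2
  item 11: 4
  item 12: 3
  item 13: 1
  item 14: 5 − 4 = 1
  item 15: 5 − 4 = 1
  item 21: 5 − 1 = 4
Sum = 2 + 4 + 3 + 1 + 1 + 1 + 4 = 16

16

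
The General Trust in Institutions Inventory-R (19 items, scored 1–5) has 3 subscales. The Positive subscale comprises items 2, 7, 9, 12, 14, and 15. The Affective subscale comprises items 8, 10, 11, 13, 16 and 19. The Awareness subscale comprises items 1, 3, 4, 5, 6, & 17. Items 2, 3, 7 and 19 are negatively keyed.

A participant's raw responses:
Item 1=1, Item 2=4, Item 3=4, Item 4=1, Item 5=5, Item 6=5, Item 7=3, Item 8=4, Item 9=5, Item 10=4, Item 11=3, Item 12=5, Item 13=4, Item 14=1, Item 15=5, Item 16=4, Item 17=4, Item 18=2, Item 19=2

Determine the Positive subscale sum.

Positive items: 2, 7, 9, 12, 14, 15.
Of these, items 2 & 7 are negatively keyed; reversed = (1+5) − raw = 6 − raw.
  item 2: 6 − 4 = 2
  item 7: 6 − 3 = 3
  item 9: 5
  item 12: 5
  item 14: 1
  item 15: 5
Sum = 2 + 3 + 5 + 5 + 1 + 5 = 21

21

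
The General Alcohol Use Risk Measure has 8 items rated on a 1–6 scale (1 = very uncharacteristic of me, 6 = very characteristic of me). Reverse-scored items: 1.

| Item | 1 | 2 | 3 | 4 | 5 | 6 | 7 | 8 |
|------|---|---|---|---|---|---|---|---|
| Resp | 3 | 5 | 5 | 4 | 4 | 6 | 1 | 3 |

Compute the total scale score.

Raw sum = 31. Reverse-scored items: 1; their raw sum = 3.
Each reversal replaces raw with 7 − raw, changing the total by 7 − 2·raw per item.
Total = 31 + 1·7 − 2·3 = 31 + 7 − 6 = 32

32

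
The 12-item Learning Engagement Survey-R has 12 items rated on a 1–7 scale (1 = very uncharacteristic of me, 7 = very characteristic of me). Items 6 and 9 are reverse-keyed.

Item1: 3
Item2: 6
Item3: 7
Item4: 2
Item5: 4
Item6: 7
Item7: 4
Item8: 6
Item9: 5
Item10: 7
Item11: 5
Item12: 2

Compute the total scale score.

50

Reversing items 6 and 9 with 8 − raw:
Total = 3 + 6 + 7 + 2 + 4 + (8−7) + 4 + 6 + (8−5) + 7 + 5 + 2
      = 3 + 6 + 7 + 2 + 4 + 1 + 4 + 6 + 3 + 7 + 5 + 2 = 50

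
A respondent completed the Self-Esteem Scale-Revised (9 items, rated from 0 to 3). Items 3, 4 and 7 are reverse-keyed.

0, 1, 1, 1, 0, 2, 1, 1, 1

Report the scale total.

11

Reversing items 3, 4, & 7 with 3 − raw:
Total = 0 + 1 + (3−1) + (3−1) + 0 + 2 + (3−1) + 1 + 1
      = 0 + 1 + 2 + 2 + 0 + 2 + 2 + 1 + 1 = 11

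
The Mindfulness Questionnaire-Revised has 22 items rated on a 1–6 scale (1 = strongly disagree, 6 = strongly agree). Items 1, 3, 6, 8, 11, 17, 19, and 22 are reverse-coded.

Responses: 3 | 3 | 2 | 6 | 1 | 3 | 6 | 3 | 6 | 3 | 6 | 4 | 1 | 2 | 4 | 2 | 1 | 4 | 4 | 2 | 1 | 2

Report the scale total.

77

Reversing items 1, 3, 6, 8, 11, 17, 19, & 22 with 7 − raw:
Total = (7−3) + 3 + (7−2) + 6 + 1 + (7−3) + 6 + (7−3) + 6 + 3 + (7−6) + 4 + 1 + 2 + 4 + 2 + (7−1) + 4 + (7−4) + 2 + 1 + (7−2)
      = 4 + 3 + 5 + 6 + 1 + 4 + 6 + 4 + 6 + 3 + 1 + 4 + 1 + 2 + 4 + 2 + 6 + 4 + 3 + 2 + 1 + 5 = 77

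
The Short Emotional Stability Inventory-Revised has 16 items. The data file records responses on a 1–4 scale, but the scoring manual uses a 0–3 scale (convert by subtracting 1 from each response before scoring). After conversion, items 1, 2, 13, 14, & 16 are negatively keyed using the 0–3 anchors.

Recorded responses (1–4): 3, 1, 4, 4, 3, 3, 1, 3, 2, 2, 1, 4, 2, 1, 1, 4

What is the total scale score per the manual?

Convert to 0–3: 2, 0, 3, 3, 2, 2, 0, 2, 1, 1, 0, 3, 1, 0, 0, 3
Reverse-coded (on a 0–3 scale, reversed = 3 − raw):
  item 1: 3 − 2 = 1
  item 2: 3 − 0 = 3
  item 13: 3 − 1 = 2
  item 14: 3 − 0 = 3
  item 16: 3 − 3 = 0
Scored: 1, 3, 3, 3, 2, 2, 0, 2, 1, 1, 0, 3, 2, 3, 0, 0
Total = 26

26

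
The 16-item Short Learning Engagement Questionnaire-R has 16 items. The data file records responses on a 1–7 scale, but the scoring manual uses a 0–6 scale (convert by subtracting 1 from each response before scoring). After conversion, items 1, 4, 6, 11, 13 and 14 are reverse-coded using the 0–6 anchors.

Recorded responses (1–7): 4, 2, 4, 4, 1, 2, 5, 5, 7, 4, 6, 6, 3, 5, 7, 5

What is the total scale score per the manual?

Convert to 0–6: 3, 1, 3, 3, 0, 1, 4, 4, 6, 3, 5, 5, 2, 4, 6, 4
Reverse-coded (reverse-coded value = 6 − response):
  item 1: 6 − 3 = 3
  item 4: 6 − 3 = 3
  item 6: 6 − 1 = 5
  item 11: 6 − 5 = 1
  item 13: 6 − 2 = 4
  item 14: 6 − 4 = 2
Scored: 3, 1, 3, 3, 0, 5, 4, 4, 6, 3, 1, 5, 4, 2, 6, 4
Total = 54

54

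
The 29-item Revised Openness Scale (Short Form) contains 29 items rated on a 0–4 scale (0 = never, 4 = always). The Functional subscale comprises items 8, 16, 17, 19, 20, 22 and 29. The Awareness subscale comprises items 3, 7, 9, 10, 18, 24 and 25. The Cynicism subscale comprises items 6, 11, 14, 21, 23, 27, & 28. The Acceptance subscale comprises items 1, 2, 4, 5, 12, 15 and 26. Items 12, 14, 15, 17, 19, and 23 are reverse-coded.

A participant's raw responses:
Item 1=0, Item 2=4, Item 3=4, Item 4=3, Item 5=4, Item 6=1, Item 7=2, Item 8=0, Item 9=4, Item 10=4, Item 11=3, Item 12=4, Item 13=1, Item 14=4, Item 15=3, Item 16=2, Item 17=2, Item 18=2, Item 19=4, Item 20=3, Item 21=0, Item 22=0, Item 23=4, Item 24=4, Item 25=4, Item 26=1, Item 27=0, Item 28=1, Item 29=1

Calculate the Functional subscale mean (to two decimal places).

1.14

Functional items: 8, 16, 17, 19, 20, 22, 29.
Of these, items 17 and 19 are reverse-coded; reverse-coded value = 4 − response.
  item 8: 0
  item 16: 2
  item 17: 4 − 2 = 2
  item 19: 4 − 4 = 0
  item 20: 3
  item 22: 0
  item 29: 1
Sum = 0 + 2 + 2 + 0 + 3 + 0 + 1 = 8
Mean = 8 / 7 = 1.14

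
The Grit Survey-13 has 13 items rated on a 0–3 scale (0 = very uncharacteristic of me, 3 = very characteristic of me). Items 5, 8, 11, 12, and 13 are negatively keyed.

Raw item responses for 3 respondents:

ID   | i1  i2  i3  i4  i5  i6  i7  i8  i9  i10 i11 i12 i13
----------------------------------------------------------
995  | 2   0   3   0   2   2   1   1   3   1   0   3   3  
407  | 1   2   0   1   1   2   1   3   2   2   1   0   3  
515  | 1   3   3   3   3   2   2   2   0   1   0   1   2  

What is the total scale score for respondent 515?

22

Respondent 515 raw: 1, 3, 3, 3, 3, 2, 2, 2, 0, 1, 0, 1, 2.
Reverse-coded (reverse-coded value = 3 − response):
  item 1: 1
  item 2: 3
  item 3: 3
  item 4: 3
  item 5: 3 − 3 = 0
  item 6: 2
  item 7: 2
  item 8: 3 − 2 = 1
  item 9: 0
  item 10: 1
  item 11: 3 − 0 = 3
  item 12: 3 − 1 = 2
  item 13: 3 − 2 = 1
Sum = 1 + 3 + 3 + 3 + 0 + 2 + 2 + 1 + 0 + 1 + 3 + 2 + 1 = 22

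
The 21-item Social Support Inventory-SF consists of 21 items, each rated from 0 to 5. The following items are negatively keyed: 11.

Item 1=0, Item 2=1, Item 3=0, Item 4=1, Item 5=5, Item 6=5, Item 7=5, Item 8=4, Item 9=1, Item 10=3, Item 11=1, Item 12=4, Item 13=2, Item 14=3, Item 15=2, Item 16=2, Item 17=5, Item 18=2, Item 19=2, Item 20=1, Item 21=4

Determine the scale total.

56

Negatively keyed items use 5 − raw:
  item 11: 5 − 1 = 4
After reverse-coding: 0, 1, 0, 1, 5, 5, 5, 4, 1, 3, 4, 4, 2, 3, 2, 2, 5, 2, 2, 1, 4
Total = 0 + 1 + 0 + 1 + 5 + 5 + 5 + 4 + 1 + 3 + 4 + 4 + 2 + 3 + 2 + 2 + 5 + 2 + 2 + 1 + 4 = 56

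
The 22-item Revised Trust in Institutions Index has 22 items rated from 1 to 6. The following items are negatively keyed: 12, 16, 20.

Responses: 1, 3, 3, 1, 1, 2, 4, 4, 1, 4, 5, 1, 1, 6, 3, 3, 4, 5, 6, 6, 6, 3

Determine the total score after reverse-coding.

74

Reverse-coded items (reverse-coded value = 7 − response):
  item 12: 7 − 1 = 6
  item 16: 7 − 3 = 4
  item 20: 7 − 6 = 1
Scored responses: 1, 3, 3, 1, 1, 2, 4, 4, 1, 4, 5, 6, 1, 6, 3, 4, 4, 5, 6, 1, 6, 3
Total = 1 + 3 + 3 + 1 + 1 + 2 + 4 + 4 + 1 + 4 + 5 + 6 + 1 + 6 + 3 + 4 + 4 + 5 + 6 + 1 + 6 + 3 = 74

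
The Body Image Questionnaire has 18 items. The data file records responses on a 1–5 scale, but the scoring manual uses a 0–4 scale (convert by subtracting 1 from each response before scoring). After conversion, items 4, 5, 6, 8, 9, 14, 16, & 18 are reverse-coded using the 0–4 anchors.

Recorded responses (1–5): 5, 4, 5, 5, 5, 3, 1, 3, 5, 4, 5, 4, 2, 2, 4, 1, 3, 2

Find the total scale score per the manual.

Convert to 0–4: 4, 3, 4, 4, 4, 2, 0, 2, 4, 3, 4, 3, 1, 1, 3, 0, 2, 1
Reverse-coded (reverse-coded value = 4 − response):
  item 4: 4 − 4 = 0
  item 5: 4 − 4 = 0
  item 6: 4 − 2 = 2
  item 8: 4 − 2 = 2
  item 9: 4 − 4 = 0
  item 14: 4 − 1 = 3
  item 16: 4 − 0 = 4
  item 18: 4 − 1 = 3
Scored: 4, 3, 4, 0, 0, 2, 0, 2, 0, 3, 4, 3, 1, 3, 3, 4, 2, 3
Total = 41

41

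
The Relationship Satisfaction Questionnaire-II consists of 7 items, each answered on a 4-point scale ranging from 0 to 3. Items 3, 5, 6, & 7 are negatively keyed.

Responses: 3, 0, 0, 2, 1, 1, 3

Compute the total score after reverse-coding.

Reverse-coded items (reverse-coded value = 3 − response):
  item 3: 3 − 0 = 3
  item 5: 3 − 1 = 2
  item 6: 3 − 1 = 2
  item 7: 3 − 3 = 0
Scored items: 3, 0, 3, 2, 2, 2, 0
Total = 3 + 0 + 3 + 2 + 2 + 2 + 0 = 12

12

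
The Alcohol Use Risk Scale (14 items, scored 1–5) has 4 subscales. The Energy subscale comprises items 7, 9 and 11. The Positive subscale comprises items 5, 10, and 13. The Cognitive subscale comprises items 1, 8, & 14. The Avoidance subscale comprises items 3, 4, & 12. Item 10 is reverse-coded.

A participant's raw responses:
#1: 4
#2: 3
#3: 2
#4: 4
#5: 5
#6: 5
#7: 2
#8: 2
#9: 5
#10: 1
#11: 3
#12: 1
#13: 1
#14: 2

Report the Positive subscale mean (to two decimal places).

3.67

Positive items: 5, 10, 13.
Of these, item 10 is reverse-coded; reversed = (1+5) − raw = 6 − raw.
  item 5: 5
  item 10: 6 − 1 = 5
  item 13: 1
Sum = 5 + 5 + 1 = 11
Mean = 11 / 3 = 3.67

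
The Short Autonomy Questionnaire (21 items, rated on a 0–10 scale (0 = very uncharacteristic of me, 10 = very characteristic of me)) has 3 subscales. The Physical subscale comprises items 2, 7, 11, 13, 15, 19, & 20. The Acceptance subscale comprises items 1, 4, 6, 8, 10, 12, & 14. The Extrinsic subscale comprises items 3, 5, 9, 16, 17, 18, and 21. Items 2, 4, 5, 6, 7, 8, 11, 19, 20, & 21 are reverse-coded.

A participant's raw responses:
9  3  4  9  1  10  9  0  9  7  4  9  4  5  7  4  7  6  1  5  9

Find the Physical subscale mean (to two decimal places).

Physical items: 2, 7, 11, 13, 15, 19, 20.
Of these, items 2, 7, 11, 19 and 20 are reverse-coded; reverse-coded value = 10 − response.
  item 2: 10 − 3 = 7
  item 7: 10 − 9 = 1
  item 11: 10 − 4 = 6
  item 13: 4
  item 15: 7
  item 19: 10 − 1 = 9
  item 20: 10 − 5 = 5
Sum = 7 + 1 + 6 + 4 + 7 + 9 + 5 = 39
Mean = 39 / 7 = 5.57

5.57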